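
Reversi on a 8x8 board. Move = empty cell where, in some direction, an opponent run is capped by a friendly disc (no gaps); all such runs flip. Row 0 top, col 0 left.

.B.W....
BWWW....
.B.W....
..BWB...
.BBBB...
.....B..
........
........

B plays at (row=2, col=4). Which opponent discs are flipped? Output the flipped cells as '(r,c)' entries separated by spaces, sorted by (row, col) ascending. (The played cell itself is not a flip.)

Dir NW: opp run (1,3), next='.' -> no flip
Dir N: first cell '.' (not opp) -> no flip
Dir NE: first cell '.' (not opp) -> no flip
Dir W: opp run (2,3), next='.' -> no flip
Dir E: first cell '.' (not opp) -> no flip
Dir SW: opp run (3,3) capped by B -> flip
Dir S: first cell 'B' (not opp) -> no flip
Dir SE: first cell '.' (not opp) -> no flip

Answer: (3,3)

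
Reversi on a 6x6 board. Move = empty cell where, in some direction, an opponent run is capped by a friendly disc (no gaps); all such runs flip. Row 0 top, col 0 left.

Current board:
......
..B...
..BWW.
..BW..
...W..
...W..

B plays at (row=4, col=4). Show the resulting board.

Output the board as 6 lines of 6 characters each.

Place B at (4,4); scan 8 dirs for brackets.
Dir NW: opp run (3,3) capped by B -> flip
Dir N: first cell '.' (not opp) -> no flip
Dir NE: first cell '.' (not opp) -> no flip
Dir W: opp run (4,3), next='.' -> no flip
Dir E: first cell '.' (not opp) -> no flip
Dir SW: opp run (5,3), next=edge -> no flip
Dir S: first cell '.' (not opp) -> no flip
Dir SE: first cell '.' (not opp) -> no flip
All flips: (3,3)

Answer: ......
..B...
..BWW.
..BB..
...WB.
...W..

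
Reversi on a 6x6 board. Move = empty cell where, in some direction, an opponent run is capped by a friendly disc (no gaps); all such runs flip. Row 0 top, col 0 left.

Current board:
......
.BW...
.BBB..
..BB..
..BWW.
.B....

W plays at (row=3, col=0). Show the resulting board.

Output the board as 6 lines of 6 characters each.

Place W at (3,0); scan 8 dirs for brackets.
Dir NW: edge -> no flip
Dir N: first cell '.' (not opp) -> no flip
Dir NE: opp run (2,1) capped by W -> flip
Dir W: edge -> no flip
Dir E: first cell '.' (not opp) -> no flip
Dir SW: edge -> no flip
Dir S: first cell '.' (not opp) -> no flip
Dir SE: first cell '.' (not opp) -> no flip
All flips: (2,1)

Answer: ......
.BW...
.WBB..
W.BB..
..BWW.
.B....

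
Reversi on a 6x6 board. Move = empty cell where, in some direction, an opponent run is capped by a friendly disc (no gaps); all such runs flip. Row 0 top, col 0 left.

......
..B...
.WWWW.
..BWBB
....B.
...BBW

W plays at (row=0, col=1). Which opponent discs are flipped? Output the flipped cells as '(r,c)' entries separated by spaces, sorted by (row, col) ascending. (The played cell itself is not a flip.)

Dir NW: edge -> no flip
Dir N: edge -> no flip
Dir NE: edge -> no flip
Dir W: first cell '.' (not opp) -> no flip
Dir E: first cell '.' (not opp) -> no flip
Dir SW: first cell '.' (not opp) -> no flip
Dir S: first cell '.' (not opp) -> no flip
Dir SE: opp run (1,2) capped by W -> flip

Answer: (1,2)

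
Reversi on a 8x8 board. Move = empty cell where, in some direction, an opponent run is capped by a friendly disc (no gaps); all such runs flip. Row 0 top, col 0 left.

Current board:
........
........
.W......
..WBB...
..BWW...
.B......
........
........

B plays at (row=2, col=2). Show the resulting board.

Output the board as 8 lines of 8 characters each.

Place B at (2,2); scan 8 dirs for brackets.
Dir NW: first cell '.' (not opp) -> no flip
Dir N: first cell '.' (not opp) -> no flip
Dir NE: first cell '.' (not opp) -> no flip
Dir W: opp run (2,1), next='.' -> no flip
Dir E: first cell '.' (not opp) -> no flip
Dir SW: first cell '.' (not opp) -> no flip
Dir S: opp run (3,2) capped by B -> flip
Dir SE: first cell 'B' (not opp) -> no flip
All flips: (3,2)

Answer: ........
........
.WB.....
..BBB...
..BWW...
.B......
........
........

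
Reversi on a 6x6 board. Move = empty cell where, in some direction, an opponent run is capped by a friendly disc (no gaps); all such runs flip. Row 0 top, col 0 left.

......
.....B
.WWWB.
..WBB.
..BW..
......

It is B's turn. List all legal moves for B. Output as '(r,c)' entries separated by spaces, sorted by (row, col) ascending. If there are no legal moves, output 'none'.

(1,0): no bracket -> illegal
(1,1): flips 1 -> legal
(1,2): flips 3 -> legal
(1,3): flips 1 -> legal
(1,4): no bracket -> illegal
(2,0): flips 3 -> legal
(3,0): no bracket -> illegal
(3,1): flips 1 -> legal
(4,1): no bracket -> illegal
(4,4): flips 1 -> legal
(5,2): flips 1 -> legal
(5,3): flips 1 -> legal
(5,4): no bracket -> illegal

Answer: (1,1) (1,2) (1,3) (2,0) (3,1) (4,4) (5,2) (5,3)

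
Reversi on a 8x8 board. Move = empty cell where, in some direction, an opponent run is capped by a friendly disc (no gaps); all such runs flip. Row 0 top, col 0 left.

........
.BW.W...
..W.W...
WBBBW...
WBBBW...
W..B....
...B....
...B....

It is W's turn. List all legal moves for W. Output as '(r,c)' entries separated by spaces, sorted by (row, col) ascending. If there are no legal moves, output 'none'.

(0,0): flips 1 -> legal
(0,1): no bracket -> illegal
(0,2): no bracket -> illegal
(1,0): flips 1 -> legal
(2,0): no bracket -> illegal
(2,1): no bracket -> illegal
(2,3): flips 2 -> legal
(5,1): flips 2 -> legal
(5,2): flips 4 -> legal
(5,4): no bracket -> illegal
(6,2): flips 1 -> legal
(6,4): no bracket -> illegal
(7,2): no bracket -> illegal
(7,4): no bracket -> illegal

Answer: (0,0) (1,0) (2,3) (5,1) (5,2) (6,2)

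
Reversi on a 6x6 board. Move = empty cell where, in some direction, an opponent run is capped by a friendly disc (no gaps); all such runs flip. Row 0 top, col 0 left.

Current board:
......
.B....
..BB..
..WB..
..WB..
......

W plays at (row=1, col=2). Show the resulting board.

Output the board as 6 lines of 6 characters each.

Answer: ......
.BW...
..WB..
..WB..
..WB..
......

Derivation:
Place W at (1,2); scan 8 dirs for brackets.
Dir NW: first cell '.' (not opp) -> no flip
Dir N: first cell '.' (not opp) -> no flip
Dir NE: first cell '.' (not opp) -> no flip
Dir W: opp run (1,1), next='.' -> no flip
Dir E: first cell '.' (not opp) -> no flip
Dir SW: first cell '.' (not opp) -> no flip
Dir S: opp run (2,2) capped by W -> flip
Dir SE: opp run (2,3), next='.' -> no flip
All flips: (2,2)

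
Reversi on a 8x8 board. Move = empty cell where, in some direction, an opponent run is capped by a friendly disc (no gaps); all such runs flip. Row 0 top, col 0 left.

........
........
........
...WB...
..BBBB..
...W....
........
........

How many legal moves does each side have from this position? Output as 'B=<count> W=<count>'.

-- B to move --
(2,2): flips 1 -> legal
(2,3): flips 1 -> legal
(2,4): flips 1 -> legal
(3,2): flips 1 -> legal
(5,2): no bracket -> illegal
(5,4): no bracket -> illegal
(6,2): flips 1 -> legal
(6,3): flips 1 -> legal
(6,4): flips 1 -> legal
B mobility = 7
-- W to move --
(2,3): no bracket -> illegal
(2,4): no bracket -> illegal
(2,5): no bracket -> illegal
(3,1): flips 1 -> legal
(3,2): no bracket -> illegal
(3,5): flips 2 -> legal
(3,6): no bracket -> illegal
(4,1): no bracket -> illegal
(4,6): no bracket -> illegal
(5,1): flips 1 -> legal
(5,2): no bracket -> illegal
(5,4): no bracket -> illegal
(5,5): flips 1 -> legal
(5,6): no bracket -> illegal
W mobility = 4

Answer: B=7 W=4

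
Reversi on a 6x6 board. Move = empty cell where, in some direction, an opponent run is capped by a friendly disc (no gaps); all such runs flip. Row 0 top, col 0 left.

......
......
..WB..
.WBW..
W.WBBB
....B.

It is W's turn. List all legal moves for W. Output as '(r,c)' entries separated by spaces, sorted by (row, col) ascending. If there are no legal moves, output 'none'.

(1,2): no bracket -> illegal
(1,3): flips 1 -> legal
(1,4): no bracket -> illegal
(2,1): no bracket -> illegal
(2,4): flips 1 -> legal
(3,4): no bracket -> illegal
(3,5): no bracket -> illegal
(4,1): no bracket -> illegal
(5,2): no bracket -> illegal
(5,3): flips 1 -> legal
(5,5): flips 1 -> legal

Answer: (1,3) (2,4) (5,3) (5,5)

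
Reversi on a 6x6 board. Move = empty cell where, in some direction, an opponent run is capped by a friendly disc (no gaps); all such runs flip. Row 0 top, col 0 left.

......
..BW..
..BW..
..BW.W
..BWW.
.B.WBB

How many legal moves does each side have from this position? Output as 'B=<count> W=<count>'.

Answer: B=6 W=5

Derivation:
-- B to move --
(0,2): no bracket -> illegal
(0,3): no bracket -> illegal
(0,4): flips 1 -> legal
(1,4): flips 2 -> legal
(2,4): flips 2 -> legal
(2,5): no bracket -> illegal
(3,4): flips 3 -> legal
(4,5): flips 2 -> legal
(5,2): flips 1 -> legal
B mobility = 6
-- W to move --
(0,1): flips 1 -> legal
(0,2): no bracket -> illegal
(0,3): no bracket -> illegal
(1,1): flips 2 -> legal
(2,1): flips 2 -> legal
(3,1): flips 3 -> legal
(4,0): no bracket -> illegal
(4,1): flips 2 -> legal
(4,5): no bracket -> illegal
(5,0): no bracket -> illegal
(5,2): no bracket -> illegal
W mobility = 5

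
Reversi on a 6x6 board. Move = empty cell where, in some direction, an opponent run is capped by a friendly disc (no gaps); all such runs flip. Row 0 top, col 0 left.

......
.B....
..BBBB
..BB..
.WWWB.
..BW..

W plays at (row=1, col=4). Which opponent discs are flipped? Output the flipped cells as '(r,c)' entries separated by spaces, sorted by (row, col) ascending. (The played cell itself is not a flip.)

Dir NW: first cell '.' (not opp) -> no flip
Dir N: first cell '.' (not opp) -> no flip
Dir NE: first cell '.' (not opp) -> no flip
Dir W: first cell '.' (not opp) -> no flip
Dir E: first cell '.' (not opp) -> no flip
Dir SW: opp run (2,3) (3,2) capped by W -> flip
Dir S: opp run (2,4), next='.' -> no flip
Dir SE: opp run (2,5), next=edge -> no flip

Answer: (2,3) (3,2)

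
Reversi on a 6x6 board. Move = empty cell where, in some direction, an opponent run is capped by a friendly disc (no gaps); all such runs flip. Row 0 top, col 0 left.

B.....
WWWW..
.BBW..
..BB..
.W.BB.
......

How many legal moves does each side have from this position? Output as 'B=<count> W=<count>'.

-- B to move --
(0,1): flips 1 -> legal
(0,2): flips 1 -> legal
(0,3): flips 3 -> legal
(0,4): flips 1 -> legal
(1,4): flips 1 -> legal
(2,0): flips 1 -> legal
(2,4): flips 1 -> legal
(3,0): no bracket -> illegal
(3,1): no bracket -> illegal
(3,4): no bracket -> illegal
(4,0): no bracket -> illegal
(4,2): no bracket -> illegal
(5,0): flips 1 -> legal
(5,1): no bracket -> illegal
(5,2): no bracket -> illegal
B mobility = 8
-- W to move --
(0,1): no bracket -> illegal
(2,0): flips 2 -> legal
(2,4): no bracket -> illegal
(3,0): flips 1 -> legal
(3,1): flips 2 -> legal
(3,4): no bracket -> illegal
(3,5): no bracket -> illegal
(4,2): flips 2 -> legal
(4,5): no bracket -> illegal
(5,2): no bracket -> illegal
(5,3): flips 2 -> legal
(5,4): flips 3 -> legal
(5,5): flips 3 -> legal
W mobility = 7

Answer: B=8 W=7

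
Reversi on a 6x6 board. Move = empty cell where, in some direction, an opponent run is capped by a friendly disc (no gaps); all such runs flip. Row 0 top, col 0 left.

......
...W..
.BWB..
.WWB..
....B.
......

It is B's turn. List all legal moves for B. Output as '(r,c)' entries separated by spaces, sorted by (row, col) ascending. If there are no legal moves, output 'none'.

(0,2): no bracket -> illegal
(0,3): flips 1 -> legal
(0,4): no bracket -> illegal
(1,1): flips 1 -> legal
(1,2): no bracket -> illegal
(1,4): no bracket -> illegal
(2,0): no bracket -> illegal
(2,4): no bracket -> illegal
(3,0): flips 2 -> legal
(4,0): no bracket -> illegal
(4,1): flips 2 -> legal
(4,2): no bracket -> illegal
(4,3): flips 1 -> legal

Answer: (0,3) (1,1) (3,0) (4,1) (4,3)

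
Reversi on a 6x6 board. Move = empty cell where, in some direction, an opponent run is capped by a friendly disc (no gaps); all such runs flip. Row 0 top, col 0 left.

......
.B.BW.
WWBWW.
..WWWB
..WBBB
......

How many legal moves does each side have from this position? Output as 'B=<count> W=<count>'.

Answer: B=8 W=9

Derivation:
-- B to move --
(0,3): no bracket -> illegal
(0,4): flips 3 -> legal
(0,5): no bracket -> illegal
(1,0): flips 2 -> legal
(1,2): flips 2 -> legal
(1,5): flips 1 -> legal
(2,5): flips 3 -> legal
(3,0): no bracket -> illegal
(3,1): flips 4 -> legal
(4,1): flips 1 -> legal
(5,1): no bracket -> illegal
(5,2): flips 2 -> legal
(5,3): no bracket -> illegal
B mobility = 8
-- W to move --
(0,0): flips 2 -> legal
(0,1): flips 1 -> legal
(0,2): flips 2 -> legal
(0,3): flips 1 -> legal
(0,4): no bracket -> illegal
(1,0): no bracket -> illegal
(1,2): flips 2 -> legal
(2,5): no bracket -> illegal
(3,1): no bracket -> illegal
(5,2): flips 1 -> legal
(5,3): flips 1 -> legal
(5,4): flips 2 -> legal
(5,5): flips 1 -> legal
W mobility = 9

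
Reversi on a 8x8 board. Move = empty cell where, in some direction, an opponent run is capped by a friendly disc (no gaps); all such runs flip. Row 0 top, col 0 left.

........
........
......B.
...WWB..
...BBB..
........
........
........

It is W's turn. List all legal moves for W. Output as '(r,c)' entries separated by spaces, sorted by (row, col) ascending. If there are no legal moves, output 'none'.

Answer: (3,6) (5,2) (5,3) (5,4) (5,5) (5,6)

Derivation:
(1,5): no bracket -> illegal
(1,6): no bracket -> illegal
(1,7): no bracket -> illegal
(2,4): no bracket -> illegal
(2,5): no bracket -> illegal
(2,7): no bracket -> illegal
(3,2): no bracket -> illegal
(3,6): flips 1 -> legal
(3,7): no bracket -> illegal
(4,2): no bracket -> illegal
(4,6): no bracket -> illegal
(5,2): flips 1 -> legal
(5,3): flips 1 -> legal
(5,4): flips 1 -> legal
(5,5): flips 1 -> legal
(5,6): flips 1 -> legal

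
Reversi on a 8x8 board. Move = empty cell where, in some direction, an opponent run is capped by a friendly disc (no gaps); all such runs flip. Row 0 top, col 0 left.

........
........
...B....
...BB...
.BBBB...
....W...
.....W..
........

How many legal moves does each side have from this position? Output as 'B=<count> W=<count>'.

Answer: B=2 W=2

Derivation:
-- B to move --
(4,5): no bracket -> illegal
(5,3): no bracket -> illegal
(5,5): no bracket -> illegal
(5,6): no bracket -> illegal
(6,3): no bracket -> illegal
(6,4): flips 1 -> legal
(6,6): no bracket -> illegal
(7,4): no bracket -> illegal
(7,5): no bracket -> illegal
(7,6): flips 2 -> legal
B mobility = 2
-- W to move --
(1,2): no bracket -> illegal
(1,3): no bracket -> illegal
(1,4): no bracket -> illegal
(2,2): no bracket -> illegal
(2,4): flips 2 -> legal
(2,5): no bracket -> illegal
(3,0): no bracket -> illegal
(3,1): no bracket -> illegal
(3,2): flips 1 -> legal
(3,5): no bracket -> illegal
(4,0): no bracket -> illegal
(4,5): no bracket -> illegal
(5,0): no bracket -> illegal
(5,1): no bracket -> illegal
(5,2): no bracket -> illegal
(5,3): no bracket -> illegal
(5,5): no bracket -> illegal
W mobility = 2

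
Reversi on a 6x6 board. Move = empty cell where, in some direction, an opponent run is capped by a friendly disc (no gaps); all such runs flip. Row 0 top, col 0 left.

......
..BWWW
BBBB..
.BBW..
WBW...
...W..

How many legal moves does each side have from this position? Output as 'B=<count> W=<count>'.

Answer: B=7 W=4

Derivation:
-- B to move --
(0,2): no bracket -> illegal
(0,3): flips 1 -> legal
(0,4): flips 1 -> legal
(0,5): flips 1 -> legal
(2,4): no bracket -> illegal
(2,5): no bracket -> illegal
(3,0): no bracket -> illegal
(3,4): flips 1 -> legal
(4,3): flips 2 -> legal
(4,4): flips 1 -> legal
(5,0): no bracket -> illegal
(5,1): no bracket -> illegal
(5,2): flips 1 -> legal
(5,4): no bracket -> illegal
B mobility = 7
-- W to move --
(0,1): no bracket -> illegal
(0,2): flips 3 -> legal
(0,3): no bracket -> illegal
(1,0): no bracket -> illegal
(1,1): flips 2 -> legal
(2,4): no bracket -> illegal
(3,0): flips 2 -> legal
(3,4): no bracket -> illegal
(4,3): no bracket -> illegal
(5,0): flips 3 -> legal
(5,1): no bracket -> illegal
(5,2): no bracket -> illegal
W mobility = 4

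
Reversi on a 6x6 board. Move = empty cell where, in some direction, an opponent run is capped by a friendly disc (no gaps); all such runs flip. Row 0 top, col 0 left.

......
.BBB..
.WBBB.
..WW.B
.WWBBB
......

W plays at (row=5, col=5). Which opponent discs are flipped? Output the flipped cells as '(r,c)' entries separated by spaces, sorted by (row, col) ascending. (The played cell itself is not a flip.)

Answer: (4,4)

Derivation:
Dir NW: opp run (4,4) capped by W -> flip
Dir N: opp run (4,5) (3,5), next='.' -> no flip
Dir NE: edge -> no flip
Dir W: first cell '.' (not opp) -> no flip
Dir E: edge -> no flip
Dir SW: edge -> no flip
Dir S: edge -> no flip
Dir SE: edge -> no flip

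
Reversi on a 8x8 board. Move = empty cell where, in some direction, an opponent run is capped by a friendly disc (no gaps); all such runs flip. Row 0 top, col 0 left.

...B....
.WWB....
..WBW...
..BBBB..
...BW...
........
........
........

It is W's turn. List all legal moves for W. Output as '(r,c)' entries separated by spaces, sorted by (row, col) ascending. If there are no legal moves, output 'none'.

(0,2): flips 1 -> legal
(0,4): flips 1 -> legal
(1,4): flips 1 -> legal
(2,1): no bracket -> illegal
(2,5): no bracket -> illegal
(2,6): flips 1 -> legal
(3,1): no bracket -> illegal
(3,6): no bracket -> illegal
(4,1): no bracket -> illegal
(4,2): flips 3 -> legal
(4,5): flips 2 -> legal
(4,6): flips 1 -> legal
(5,2): no bracket -> illegal
(5,3): no bracket -> illegal
(5,4): no bracket -> illegal

Answer: (0,2) (0,4) (1,4) (2,6) (4,2) (4,5) (4,6)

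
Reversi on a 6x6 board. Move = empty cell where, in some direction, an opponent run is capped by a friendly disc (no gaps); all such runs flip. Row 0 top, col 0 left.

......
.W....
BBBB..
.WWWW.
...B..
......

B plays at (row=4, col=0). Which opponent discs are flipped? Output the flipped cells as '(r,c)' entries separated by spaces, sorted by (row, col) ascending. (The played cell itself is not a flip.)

Answer: (3,1)

Derivation:
Dir NW: edge -> no flip
Dir N: first cell '.' (not opp) -> no flip
Dir NE: opp run (3,1) capped by B -> flip
Dir W: edge -> no flip
Dir E: first cell '.' (not opp) -> no flip
Dir SW: edge -> no flip
Dir S: first cell '.' (not opp) -> no flip
Dir SE: first cell '.' (not opp) -> no flip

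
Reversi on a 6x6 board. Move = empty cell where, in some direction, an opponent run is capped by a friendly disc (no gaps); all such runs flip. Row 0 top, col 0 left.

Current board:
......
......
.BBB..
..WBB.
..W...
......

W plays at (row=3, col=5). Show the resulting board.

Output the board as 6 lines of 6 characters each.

Place W at (3,5); scan 8 dirs for brackets.
Dir NW: first cell '.' (not opp) -> no flip
Dir N: first cell '.' (not opp) -> no flip
Dir NE: edge -> no flip
Dir W: opp run (3,4) (3,3) capped by W -> flip
Dir E: edge -> no flip
Dir SW: first cell '.' (not opp) -> no flip
Dir S: first cell '.' (not opp) -> no flip
Dir SE: edge -> no flip
All flips: (3,3) (3,4)

Answer: ......
......
.BBB..
..WWWW
..W...
......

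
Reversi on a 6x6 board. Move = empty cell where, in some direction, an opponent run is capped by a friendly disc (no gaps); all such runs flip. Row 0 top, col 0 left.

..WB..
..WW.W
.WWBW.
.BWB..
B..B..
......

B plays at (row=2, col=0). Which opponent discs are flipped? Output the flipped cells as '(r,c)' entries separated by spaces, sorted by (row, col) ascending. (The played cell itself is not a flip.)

Answer: (2,1) (2,2)

Derivation:
Dir NW: edge -> no flip
Dir N: first cell '.' (not opp) -> no flip
Dir NE: first cell '.' (not opp) -> no flip
Dir W: edge -> no flip
Dir E: opp run (2,1) (2,2) capped by B -> flip
Dir SW: edge -> no flip
Dir S: first cell '.' (not opp) -> no flip
Dir SE: first cell 'B' (not opp) -> no flip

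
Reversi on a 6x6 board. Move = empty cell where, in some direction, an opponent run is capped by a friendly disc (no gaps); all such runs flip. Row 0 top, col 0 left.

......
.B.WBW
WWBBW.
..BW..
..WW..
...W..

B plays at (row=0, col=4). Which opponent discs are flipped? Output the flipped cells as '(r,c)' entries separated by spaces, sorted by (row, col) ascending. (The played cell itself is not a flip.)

Dir NW: edge -> no flip
Dir N: edge -> no flip
Dir NE: edge -> no flip
Dir W: first cell '.' (not opp) -> no flip
Dir E: first cell '.' (not opp) -> no flip
Dir SW: opp run (1,3) capped by B -> flip
Dir S: first cell 'B' (not opp) -> no flip
Dir SE: opp run (1,5), next=edge -> no flip

Answer: (1,3)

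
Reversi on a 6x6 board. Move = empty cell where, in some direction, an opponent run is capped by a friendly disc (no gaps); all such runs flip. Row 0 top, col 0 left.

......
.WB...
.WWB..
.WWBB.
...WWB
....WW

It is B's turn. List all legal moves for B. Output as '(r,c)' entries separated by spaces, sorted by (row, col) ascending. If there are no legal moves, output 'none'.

(0,0): flips 2 -> legal
(0,1): no bracket -> illegal
(0,2): no bracket -> illegal
(1,0): flips 1 -> legal
(1,3): no bracket -> illegal
(2,0): flips 2 -> legal
(3,0): flips 3 -> legal
(3,5): no bracket -> illegal
(4,0): no bracket -> illegal
(4,1): flips 1 -> legal
(4,2): flips 4 -> legal
(5,2): flips 1 -> legal
(5,3): flips 1 -> legal

Answer: (0,0) (1,0) (2,0) (3,0) (4,1) (4,2) (5,2) (5,3)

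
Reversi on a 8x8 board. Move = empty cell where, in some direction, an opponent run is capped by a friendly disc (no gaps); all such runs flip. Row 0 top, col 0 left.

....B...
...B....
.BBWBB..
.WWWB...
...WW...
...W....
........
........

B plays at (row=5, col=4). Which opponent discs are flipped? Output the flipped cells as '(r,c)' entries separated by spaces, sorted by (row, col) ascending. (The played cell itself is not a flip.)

Dir NW: opp run (4,3) (3,2) capped by B -> flip
Dir N: opp run (4,4) capped by B -> flip
Dir NE: first cell '.' (not opp) -> no flip
Dir W: opp run (5,3), next='.' -> no flip
Dir E: first cell '.' (not opp) -> no flip
Dir SW: first cell '.' (not opp) -> no flip
Dir S: first cell '.' (not opp) -> no flip
Dir SE: first cell '.' (not opp) -> no flip

Answer: (3,2) (4,3) (4,4)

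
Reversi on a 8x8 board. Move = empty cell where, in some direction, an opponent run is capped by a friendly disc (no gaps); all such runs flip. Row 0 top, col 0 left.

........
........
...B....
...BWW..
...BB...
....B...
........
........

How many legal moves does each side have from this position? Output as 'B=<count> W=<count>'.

-- B to move --
(2,4): flips 1 -> legal
(2,5): flips 1 -> legal
(2,6): flips 1 -> legal
(3,6): flips 2 -> legal
(4,5): flips 1 -> legal
(4,6): no bracket -> illegal
B mobility = 5
-- W to move --
(1,2): flips 1 -> legal
(1,3): no bracket -> illegal
(1,4): no bracket -> illegal
(2,2): no bracket -> illegal
(2,4): no bracket -> illegal
(3,2): flips 1 -> legal
(4,2): no bracket -> illegal
(4,5): no bracket -> illegal
(5,2): flips 1 -> legal
(5,3): flips 1 -> legal
(5,5): no bracket -> illegal
(6,3): no bracket -> illegal
(6,4): flips 2 -> legal
(6,5): no bracket -> illegal
W mobility = 5

Answer: B=5 W=5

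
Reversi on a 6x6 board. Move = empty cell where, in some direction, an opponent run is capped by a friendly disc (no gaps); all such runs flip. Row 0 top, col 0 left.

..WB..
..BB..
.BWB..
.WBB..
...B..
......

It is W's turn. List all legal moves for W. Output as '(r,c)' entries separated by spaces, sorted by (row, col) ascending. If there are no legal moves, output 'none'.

(0,1): no bracket -> illegal
(0,4): flips 2 -> legal
(1,0): no bracket -> illegal
(1,1): flips 1 -> legal
(1,4): no bracket -> illegal
(2,0): flips 1 -> legal
(2,4): flips 2 -> legal
(3,0): no bracket -> illegal
(3,4): flips 2 -> legal
(4,1): no bracket -> illegal
(4,2): flips 1 -> legal
(4,4): flips 1 -> legal
(5,2): no bracket -> illegal
(5,3): no bracket -> illegal
(5,4): no bracket -> illegal

Answer: (0,4) (1,1) (2,0) (2,4) (3,4) (4,2) (4,4)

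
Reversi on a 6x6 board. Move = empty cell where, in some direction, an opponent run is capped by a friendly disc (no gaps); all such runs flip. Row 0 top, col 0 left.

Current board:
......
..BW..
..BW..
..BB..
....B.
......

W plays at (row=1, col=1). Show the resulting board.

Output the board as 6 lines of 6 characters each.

Place W at (1,1); scan 8 dirs for brackets.
Dir NW: first cell '.' (not opp) -> no flip
Dir N: first cell '.' (not opp) -> no flip
Dir NE: first cell '.' (not opp) -> no flip
Dir W: first cell '.' (not opp) -> no flip
Dir E: opp run (1,2) capped by W -> flip
Dir SW: first cell '.' (not opp) -> no flip
Dir S: first cell '.' (not opp) -> no flip
Dir SE: opp run (2,2) (3,3) (4,4), next='.' -> no flip
All flips: (1,2)

Answer: ......
.WWW..
..BW..
..BB..
....B.
......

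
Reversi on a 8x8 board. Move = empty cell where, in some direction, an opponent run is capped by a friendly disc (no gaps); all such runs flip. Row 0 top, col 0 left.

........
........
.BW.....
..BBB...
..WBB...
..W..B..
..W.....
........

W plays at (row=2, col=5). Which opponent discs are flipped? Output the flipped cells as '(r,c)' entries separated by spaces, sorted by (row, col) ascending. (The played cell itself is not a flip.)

Dir NW: first cell '.' (not opp) -> no flip
Dir N: first cell '.' (not opp) -> no flip
Dir NE: first cell '.' (not opp) -> no flip
Dir W: first cell '.' (not opp) -> no flip
Dir E: first cell '.' (not opp) -> no flip
Dir SW: opp run (3,4) (4,3) capped by W -> flip
Dir S: first cell '.' (not opp) -> no flip
Dir SE: first cell '.' (not opp) -> no flip

Answer: (3,4) (4,3)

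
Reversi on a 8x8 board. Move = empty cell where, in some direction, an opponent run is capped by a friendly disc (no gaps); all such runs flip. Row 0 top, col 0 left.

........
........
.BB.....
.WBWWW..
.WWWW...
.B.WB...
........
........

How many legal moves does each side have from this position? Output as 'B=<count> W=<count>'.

Answer: B=7 W=10

Derivation:
-- B to move --
(2,0): no bracket -> illegal
(2,3): no bracket -> illegal
(2,4): flips 4 -> legal
(2,5): no bracket -> illegal
(2,6): no bracket -> illegal
(3,0): flips 1 -> legal
(3,6): flips 3 -> legal
(4,0): flips 1 -> legal
(4,5): no bracket -> illegal
(4,6): no bracket -> illegal
(5,0): flips 1 -> legal
(5,2): flips 2 -> legal
(5,5): flips 2 -> legal
(6,2): no bracket -> illegal
(6,3): no bracket -> illegal
(6,4): no bracket -> illegal
B mobility = 7
-- W to move --
(1,0): flips 2 -> legal
(1,1): flips 2 -> legal
(1,2): flips 2 -> legal
(1,3): flips 1 -> legal
(2,0): no bracket -> illegal
(2,3): flips 1 -> legal
(3,0): no bracket -> illegal
(4,0): no bracket -> illegal
(4,5): no bracket -> illegal
(5,0): no bracket -> illegal
(5,2): no bracket -> illegal
(5,5): flips 1 -> legal
(6,0): flips 1 -> legal
(6,1): flips 1 -> legal
(6,2): no bracket -> illegal
(6,3): no bracket -> illegal
(6,4): flips 1 -> legal
(6,5): flips 1 -> legal
W mobility = 10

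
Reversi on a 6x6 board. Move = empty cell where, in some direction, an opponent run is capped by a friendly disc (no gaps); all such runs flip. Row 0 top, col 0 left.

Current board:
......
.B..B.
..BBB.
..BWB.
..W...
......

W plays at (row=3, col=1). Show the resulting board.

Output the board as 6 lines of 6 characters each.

Place W at (3,1); scan 8 dirs for brackets.
Dir NW: first cell '.' (not opp) -> no flip
Dir N: first cell '.' (not opp) -> no flip
Dir NE: opp run (2,2), next='.' -> no flip
Dir W: first cell '.' (not opp) -> no flip
Dir E: opp run (3,2) capped by W -> flip
Dir SW: first cell '.' (not opp) -> no flip
Dir S: first cell '.' (not opp) -> no flip
Dir SE: first cell 'W' (not opp) -> no flip
All flips: (3,2)

Answer: ......
.B..B.
..BBB.
.WWWB.
..W...
......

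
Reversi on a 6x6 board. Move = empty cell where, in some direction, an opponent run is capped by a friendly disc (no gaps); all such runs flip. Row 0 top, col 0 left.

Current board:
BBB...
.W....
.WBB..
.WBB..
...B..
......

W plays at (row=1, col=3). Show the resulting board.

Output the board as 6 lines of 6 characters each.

Answer: BBB...
.W.W..
.WWB..
.WBB..
...B..
......

Derivation:
Place W at (1,3); scan 8 dirs for brackets.
Dir NW: opp run (0,2), next=edge -> no flip
Dir N: first cell '.' (not opp) -> no flip
Dir NE: first cell '.' (not opp) -> no flip
Dir W: first cell '.' (not opp) -> no flip
Dir E: first cell '.' (not opp) -> no flip
Dir SW: opp run (2,2) capped by W -> flip
Dir S: opp run (2,3) (3,3) (4,3), next='.' -> no flip
Dir SE: first cell '.' (not opp) -> no flip
All flips: (2,2)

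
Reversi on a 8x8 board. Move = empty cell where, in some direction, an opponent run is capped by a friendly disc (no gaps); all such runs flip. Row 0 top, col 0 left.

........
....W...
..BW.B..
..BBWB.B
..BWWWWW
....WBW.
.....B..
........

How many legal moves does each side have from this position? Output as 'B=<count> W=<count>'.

Answer: B=7 W=15

Derivation:
-- B to move --
(0,3): flips 1 -> legal
(0,4): no bracket -> illegal
(0,5): flips 2 -> legal
(1,2): no bracket -> illegal
(1,3): flips 1 -> legal
(1,5): no bracket -> illegal
(2,4): flips 1 -> legal
(3,6): no bracket -> illegal
(5,2): flips 2 -> legal
(5,3): flips 3 -> legal
(5,7): flips 3 -> legal
(6,3): no bracket -> illegal
(6,4): no bracket -> illegal
(6,6): no bracket -> illegal
(6,7): no bracket -> illegal
B mobility = 7
-- W to move --
(1,1): flips 2 -> legal
(1,2): no bracket -> illegal
(1,3): no bracket -> illegal
(1,5): flips 2 -> legal
(1,6): flips 1 -> legal
(2,1): flips 2 -> legal
(2,4): flips 1 -> legal
(2,6): flips 1 -> legal
(2,7): flips 1 -> legal
(3,1): flips 2 -> legal
(3,6): flips 2 -> legal
(4,1): flips 2 -> legal
(5,1): no bracket -> illegal
(5,2): no bracket -> illegal
(5,3): no bracket -> illegal
(6,4): flips 1 -> legal
(6,6): flips 1 -> legal
(7,4): flips 1 -> legal
(7,5): flips 2 -> legal
(7,6): flips 1 -> legal
W mobility = 15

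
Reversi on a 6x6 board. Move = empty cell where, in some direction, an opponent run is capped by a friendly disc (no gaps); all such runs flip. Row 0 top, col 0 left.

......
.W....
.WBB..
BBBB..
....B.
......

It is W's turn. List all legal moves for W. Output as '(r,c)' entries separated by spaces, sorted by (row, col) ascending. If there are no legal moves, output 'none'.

Answer: (2,4) (4,1) (4,3) (5,5)

Derivation:
(1,2): no bracket -> illegal
(1,3): no bracket -> illegal
(1,4): no bracket -> illegal
(2,0): no bracket -> illegal
(2,4): flips 2 -> legal
(3,4): no bracket -> illegal
(3,5): no bracket -> illegal
(4,0): no bracket -> illegal
(4,1): flips 1 -> legal
(4,2): no bracket -> illegal
(4,3): flips 1 -> legal
(4,5): no bracket -> illegal
(5,3): no bracket -> illegal
(5,4): no bracket -> illegal
(5,5): flips 3 -> legal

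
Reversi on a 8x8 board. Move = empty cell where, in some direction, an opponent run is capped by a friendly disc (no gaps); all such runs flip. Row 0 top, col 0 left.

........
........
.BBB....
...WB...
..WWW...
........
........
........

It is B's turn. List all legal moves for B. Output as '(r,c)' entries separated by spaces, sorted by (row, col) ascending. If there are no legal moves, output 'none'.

(2,4): no bracket -> illegal
(3,1): no bracket -> illegal
(3,2): flips 1 -> legal
(3,5): no bracket -> illegal
(4,1): no bracket -> illegal
(4,5): no bracket -> illegal
(5,1): no bracket -> illegal
(5,2): flips 1 -> legal
(5,3): flips 2 -> legal
(5,4): flips 1 -> legal
(5,5): flips 2 -> legal

Answer: (3,2) (5,2) (5,3) (5,4) (5,5)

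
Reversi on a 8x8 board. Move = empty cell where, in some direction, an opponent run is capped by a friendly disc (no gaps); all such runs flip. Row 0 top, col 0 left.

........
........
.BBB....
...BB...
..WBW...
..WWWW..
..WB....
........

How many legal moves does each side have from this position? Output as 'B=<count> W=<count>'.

Answer: B=7 W=9

Derivation:
-- B to move --
(3,1): no bracket -> illegal
(3,2): no bracket -> illegal
(3,5): no bracket -> illegal
(4,1): flips 2 -> legal
(4,5): flips 2 -> legal
(4,6): no bracket -> illegal
(5,1): flips 1 -> legal
(5,6): no bracket -> illegal
(6,1): flips 2 -> legal
(6,4): flips 2 -> legal
(6,5): flips 1 -> legal
(6,6): flips 2 -> legal
(7,1): no bracket -> illegal
(7,2): no bracket -> illegal
(7,3): no bracket -> illegal
B mobility = 7
-- W to move --
(1,0): no bracket -> illegal
(1,1): flips 2 -> legal
(1,2): no bracket -> illegal
(1,3): flips 3 -> legal
(1,4): no bracket -> illegal
(2,0): no bracket -> illegal
(2,4): flips 2 -> legal
(2,5): flips 2 -> legal
(3,0): no bracket -> illegal
(3,1): no bracket -> illegal
(3,2): flips 1 -> legal
(3,5): no bracket -> illegal
(4,5): no bracket -> illegal
(6,4): flips 1 -> legal
(7,2): flips 1 -> legal
(7,3): flips 1 -> legal
(7,4): flips 1 -> legal
W mobility = 9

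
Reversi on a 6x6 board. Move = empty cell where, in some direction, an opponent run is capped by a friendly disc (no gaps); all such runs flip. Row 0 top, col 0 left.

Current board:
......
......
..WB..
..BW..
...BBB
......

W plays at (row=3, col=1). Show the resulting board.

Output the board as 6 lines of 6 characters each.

Answer: ......
......
..WB..
.WWW..
...BBB
......

Derivation:
Place W at (3,1); scan 8 dirs for brackets.
Dir NW: first cell '.' (not opp) -> no flip
Dir N: first cell '.' (not opp) -> no flip
Dir NE: first cell 'W' (not opp) -> no flip
Dir W: first cell '.' (not opp) -> no flip
Dir E: opp run (3,2) capped by W -> flip
Dir SW: first cell '.' (not opp) -> no flip
Dir S: first cell '.' (not opp) -> no flip
Dir SE: first cell '.' (not opp) -> no flip
All flips: (3,2)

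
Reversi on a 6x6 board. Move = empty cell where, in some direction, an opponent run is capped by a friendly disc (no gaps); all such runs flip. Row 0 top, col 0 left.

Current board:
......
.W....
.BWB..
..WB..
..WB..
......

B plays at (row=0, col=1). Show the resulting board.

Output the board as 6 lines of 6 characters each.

Place B at (0,1); scan 8 dirs for brackets.
Dir NW: edge -> no flip
Dir N: edge -> no flip
Dir NE: edge -> no flip
Dir W: first cell '.' (not opp) -> no flip
Dir E: first cell '.' (not opp) -> no flip
Dir SW: first cell '.' (not opp) -> no flip
Dir S: opp run (1,1) capped by B -> flip
Dir SE: first cell '.' (not opp) -> no flip
All flips: (1,1)

Answer: .B....
.B....
.BWB..
..WB..
..WB..
......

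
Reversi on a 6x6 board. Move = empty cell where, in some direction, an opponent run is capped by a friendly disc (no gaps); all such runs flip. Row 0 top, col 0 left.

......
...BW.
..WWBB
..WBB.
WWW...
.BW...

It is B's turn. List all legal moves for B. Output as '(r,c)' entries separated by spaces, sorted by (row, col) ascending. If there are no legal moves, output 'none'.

(0,3): flips 1 -> legal
(0,4): flips 1 -> legal
(0,5): no bracket -> illegal
(1,1): flips 1 -> legal
(1,2): flips 1 -> legal
(1,5): flips 1 -> legal
(2,1): flips 2 -> legal
(3,0): no bracket -> illegal
(3,1): flips 3 -> legal
(4,3): no bracket -> illegal
(5,0): no bracket -> illegal
(5,3): flips 1 -> legal

Answer: (0,3) (0,4) (1,1) (1,2) (1,5) (2,1) (3,1) (5,3)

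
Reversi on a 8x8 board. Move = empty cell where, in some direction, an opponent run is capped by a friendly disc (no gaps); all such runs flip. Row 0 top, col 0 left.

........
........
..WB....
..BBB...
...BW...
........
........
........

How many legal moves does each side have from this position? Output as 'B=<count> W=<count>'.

-- B to move --
(1,1): flips 1 -> legal
(1,2): flips 1 -> legal
(1,3): no bracket -> illegal
(2,1): flips 1 -> legal
(3,1): no bracket -> illegal
(3,5): no bracket -> illegal
(4,5): flips 1 -> legal
(5,3): no bracket -> illegal
(5,4): flips 1 -> legal
(5,5): flips 1 -> legal
B mobility = 6
-- W to move --
(1,2): no bracket -> illegal
(1,3): no bracket -> illegal
(1,4): no bracket -> illegal
(2,1): no bracket -> illegal
(2,4): flips 2 -> legal
(2,5): no bracket -> illegal
(3,1): no bracket -> illegal
(3,5): no bracket -> illegal
(4,1): no bracket -> illegal
(4,2): flips 2 -> legal
(4,5): no bracket -> illegal
(5,2): no bracket -> illegal
(5,3): no bracket -> illegal
(5,4): no bracket -> illegal
W mobility = 2

Answer: B=6 W=2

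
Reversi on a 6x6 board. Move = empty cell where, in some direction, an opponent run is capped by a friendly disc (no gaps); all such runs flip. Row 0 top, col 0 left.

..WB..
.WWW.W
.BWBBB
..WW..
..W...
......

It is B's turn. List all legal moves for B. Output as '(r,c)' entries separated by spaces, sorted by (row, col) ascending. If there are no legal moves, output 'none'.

Answer: (0,1) (0,5) (4,1) (4,3) (5,1)

Derivation:
(0,0): no bracket -> illegal
(0,1): flips 3 -> legal
(0,4): no bracket -> illegal
(0,5): flips 1 -> legal
(1,0): no bracket -> illegal
(1,4): no bracket -> illegal
(2,0): no bracket -> illegal
(3,1): no bracket -> illegal
(3,4): no bracket -> illegal
(4,1): flips 1 -> legal
(4,3): flips 2 -> legal
(4,4): no bracket -> illegal
(5,1): flips 2 -> legal
(5,2): no bracket -> illegal
(5,3): no bracket -> illegal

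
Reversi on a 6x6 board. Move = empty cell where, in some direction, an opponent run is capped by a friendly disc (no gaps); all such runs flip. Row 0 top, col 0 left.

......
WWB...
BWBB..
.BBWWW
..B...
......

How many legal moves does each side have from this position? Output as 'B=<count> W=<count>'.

Answer: B=8 W=8

Derivation:
-- B to move --
(0,0): flips 2 -> legal
(0,1): flips 2 -> legal
(0,2): flips 1 -> legal
(2,4): flips 1 -> legal
(2,5): no bracket -> illegal
(3,0): flips 1 -> legal
(4,3): flips 1 -> legal
(4,4): flips 1 -> legal
(4,5): flips 1 -> legal
B mobility = 8
-- W to move --
(0,1): flips 2 -> legal
(0,2): no bracket -> illegal
(0,3): flips 1 -> legal
(1,3): flips 2 -> legal
(1,4): no bracket -> illegal
(2,4): flips 2 -> legal
(3,0): flips 3 -> legal
(4,0): no bracket -> illegal
(4,1): flips 1 -> legal
(4,3): flips 1 -> legal
(5,1): flips 1 -> legal
(5,2): no bracket -> illegal
(5,3): no bracket -> illegal
W mobility = 8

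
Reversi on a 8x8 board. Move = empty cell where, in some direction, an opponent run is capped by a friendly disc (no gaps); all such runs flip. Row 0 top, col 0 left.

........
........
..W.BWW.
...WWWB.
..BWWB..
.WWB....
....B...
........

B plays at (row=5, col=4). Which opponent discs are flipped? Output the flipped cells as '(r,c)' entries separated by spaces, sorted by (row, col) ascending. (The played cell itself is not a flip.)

Dir NW: opp run (4,3), next='.' -> no flip
Dir N: opp run (4,4) (3,4) capped by B -> flip
Dir NE: first cell 'B' (not opp) -> no flip
Dir W: first cell 'B' (not opp) -> no flip
Dir E: first cell '.' (not opp) -> no flip
Dir SW: first cell '.' (not opp) -> no flip
Dir S: first cell 'B' (not opp) -> no flip
Dir SE: first cell '.' (not opp) -> no flip

Answer: (3,4) (4,4)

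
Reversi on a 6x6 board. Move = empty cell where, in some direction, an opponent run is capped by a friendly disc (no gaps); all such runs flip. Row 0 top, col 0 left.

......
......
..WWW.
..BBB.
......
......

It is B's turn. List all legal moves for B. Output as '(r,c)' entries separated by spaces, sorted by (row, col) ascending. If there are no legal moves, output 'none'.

Answer: (1,1) (1,2) (1,3) (1,4) (1,5)

Derivation:
(1,1): flips 1 -> legal
(1,2): flips 2 -> legal
(1,3): flips 1 -> legal
(1,4): flips 2 -> legal
(1,5): flips 1 -> legal
(2,1): no bracket -> illegal
(2,5): no bracket -> illegal
(3,1): no bracket -> illegal
(3,5): no bracket -> illegal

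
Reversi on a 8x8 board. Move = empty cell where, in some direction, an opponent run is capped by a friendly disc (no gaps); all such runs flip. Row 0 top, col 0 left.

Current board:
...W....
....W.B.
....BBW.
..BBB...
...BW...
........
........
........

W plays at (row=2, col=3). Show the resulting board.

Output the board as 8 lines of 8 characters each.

Place W at (2,3); scan 8 dirs for brackets.
Dir NW: first cell '.' (not opp) -> no flip
Dir N: first cell '.' (not opp) -> no flip
Dir NE: first cell 'W' (not opp) -> no flip
Dir W: first cell '.' (not opp) -> no flip
Dir E: opp run (2,4) (2,5) capped by W -> flip
Dir SW: opp run (3,2), next='.' -> no flip
Dir S: opp run (3,3) (4,3), next='.' -> no flip
Dir SE: opp run (3,4), next='.' -> no flip
All flips: (2,4) (2,5)

Answer: ...W....
....W.B.
...WWWW.
..BBB...
...BW...
........
........
........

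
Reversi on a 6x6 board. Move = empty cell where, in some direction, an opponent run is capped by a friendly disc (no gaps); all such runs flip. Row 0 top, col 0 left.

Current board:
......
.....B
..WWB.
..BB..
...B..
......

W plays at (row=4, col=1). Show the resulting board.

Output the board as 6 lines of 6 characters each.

Answer: ......
.....B
..WWB.
..WB..
.W.B..
......

Derivation:
Place W at (4,1); scan 8 dirs for brackets.
Dir NW: first cell '.' (not opp) -> no flip
Dir N: first cell '.' (not opp) -> no flip
Dir NE: opp run (3,2) capped by W -> flip
Dir W: first cell '.' (not opp) -> no flip
Dir E: first cell '.' (not opp) -> no flip
Dir SW: first cell '.' (not opp) -> no flip
Dir S: first cell '.' (not opp) -> no flip
Dir SE: first cell '.' (not opp) -> no flip
All flips: (3,2)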